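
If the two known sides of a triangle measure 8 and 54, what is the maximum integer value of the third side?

The third side must be strictly less than 8 + 54 = 62.
The largest integer below 62 is 61.

61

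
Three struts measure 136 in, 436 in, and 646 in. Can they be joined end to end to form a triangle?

No

The longest side is 646, but the other two sum to only 572.
572 < 646, so the triangle inequality fails.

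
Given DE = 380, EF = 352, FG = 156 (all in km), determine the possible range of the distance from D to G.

0 ≤ DG ≤ 888 km

The maximum is all hops collinear in one direction: 380 + 352 + 156 = 888.
The longest hop is 380; the others sum to 508. Since 380 ≤ 508, the path can fold back on itself completely, so the minimum distance is 0.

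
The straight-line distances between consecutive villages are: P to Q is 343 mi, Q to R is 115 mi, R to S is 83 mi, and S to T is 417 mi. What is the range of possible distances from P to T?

The maximum is all hops collinear in one direction: 343 + 115 + 83 + 417 = 958.
The longest hop is 417; the others sum to 541. Since 417 ≤ 541, the path can fold back on itself completely, so the minimum distance is 0.

0 ≤ PT ≤ 958 mi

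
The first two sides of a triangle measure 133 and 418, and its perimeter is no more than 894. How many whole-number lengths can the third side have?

Triangle inequality: 285 < x < 551. Perimeter ≤ 894 gives x ≤ 894 − 133 − 418 = 343.
So 285 < x ≤ 343; integers 286 through 343: 58 values.

58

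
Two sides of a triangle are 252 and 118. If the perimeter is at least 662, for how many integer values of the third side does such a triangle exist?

Triangle inequality: 134 < x < 370. Perimeter ≥ 662 gives x ≥ 662 − 252 − 118 = 292.
So 292 ≤ x < 370; integers 292 through 369: 78 values.

78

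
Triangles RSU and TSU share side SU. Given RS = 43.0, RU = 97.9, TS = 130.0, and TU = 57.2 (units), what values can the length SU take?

72.8 < SU < 140.9

From triangle RSU: |43.0 − 97.9| < SU < 43.0 + 97.9, i.e. 54.9 < SU < 140.9.
From triangle TSU: 72.8 < SU < 187.2.
Both must hold, so SU lies in the intersection.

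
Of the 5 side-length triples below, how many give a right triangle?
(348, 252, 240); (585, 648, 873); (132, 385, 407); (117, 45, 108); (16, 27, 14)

4

(348,252,240): 240²+252² = 121104 = 348² → right
(585,648,873): 585²+648² = 762129 = 873² → right
(132,385,407): 132²+385² = 165649 = 407² → right
(117,45,108): 45²+108² = 13689 = 117² → right
(16,27,14): 14²+16² = 452 < 729 = 27² → obtuse
4 of the 5 are right.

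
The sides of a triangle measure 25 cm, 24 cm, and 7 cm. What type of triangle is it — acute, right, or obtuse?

Compare the square of the longest side to the sum of squares of the other two: 7² + 24² = 625 = 25².

right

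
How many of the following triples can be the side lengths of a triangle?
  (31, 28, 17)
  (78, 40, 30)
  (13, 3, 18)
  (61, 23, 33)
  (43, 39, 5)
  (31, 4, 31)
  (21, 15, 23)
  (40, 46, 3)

(17,28,31): 17+28 > 31 → valid
(30,40,78): 30+40 ≤ 78 → not valid
(3,13,18): 3+13 ≤ 18 → not valid
(23,33,61): 23+33 ≤ 61 → not valid
(5,39,43): 5+39 > 43 → valid
(4,31,31): 4+31 > 31 → valid
(15,21,23): 15+21 > 23 → valid
(3,40,46): 3+40 ≤ 46 → not valid
4 of the 8 triples form a triangle.

4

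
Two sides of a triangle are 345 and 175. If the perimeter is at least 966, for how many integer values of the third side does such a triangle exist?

Triangle inequality: 170 < x < 520. Perimeter ≥ 966 gives x ≥ 966 − 345 − 175 = 446.
So 446 ≤ x < 520; integers 446 through 519: 74 values.

74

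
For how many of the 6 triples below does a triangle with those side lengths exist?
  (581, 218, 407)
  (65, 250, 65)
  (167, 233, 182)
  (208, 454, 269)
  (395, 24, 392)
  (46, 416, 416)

(218,407,581): 218+407 > 581 → valid
(65,65,250): 65+65 ≤ 250 → not valid
(167,182,233): 167+182 > 233 → valid
(208,269,454): 208+269 > 454 → valid
(24,392,395): 24+392 > 395 → valid
(46,416,416): 46+416 > 416 → valid
5 of the 6 triples form a triangle.

5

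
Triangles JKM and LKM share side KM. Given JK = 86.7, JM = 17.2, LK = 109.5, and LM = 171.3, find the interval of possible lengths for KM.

69.5 < KM < 103.9

From triangle JKM: |86.7 − 17.2| < KM < 86.7 + 17.2, i.e. 69.5 < KM < 103.9.
From triangle LKM: 61.8 < KM < 280.8.
Both must hold, so KM lies in the intersection.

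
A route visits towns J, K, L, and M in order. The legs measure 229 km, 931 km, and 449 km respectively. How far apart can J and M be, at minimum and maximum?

The maximum is all hops collinear in one direction: 229 + 931 + 449 = 1609.
The longest hop is 931; the others sum to 678. Folding the others back against it leaves at least 931 − 678 = 253.

253 ≤ JM ≤ 1609 km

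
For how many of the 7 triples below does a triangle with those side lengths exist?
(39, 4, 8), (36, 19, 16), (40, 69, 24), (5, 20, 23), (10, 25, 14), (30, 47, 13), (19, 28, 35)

2

(4,8,39): 4+8 ≤ 39 → not valid
(16,19,36): 16+19 ≤ 36 → not valid
(24,40,69): 24+40 ≤ 69 → not valid
(5,20,23): 5+20 > 23 → valid
(10,14,25): 10+14 ≤ 25 → not valid
(13,30,47): 13+30 ≤ 47 → not valid
(19,28,35): 19+28 > 35 → valid
2 of the 7 triples form a triangle.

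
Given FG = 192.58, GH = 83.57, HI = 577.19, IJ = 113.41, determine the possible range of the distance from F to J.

The maximum is all hops collinear in one direction: 192.58 + 83.57 + 577.19 + 113.41 = 966.75.
The longest hop is 577.19; the others sum to 389.56. Folding the others back against it leaves at least 577.19 − 389.56 = 187.63.

187.63 ≤ FJ ≤ 966.75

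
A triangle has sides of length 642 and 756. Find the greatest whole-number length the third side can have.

The third side must be strictly less than 642 + 756 = 1398.
The largest integer below 1398 is 1397.

1397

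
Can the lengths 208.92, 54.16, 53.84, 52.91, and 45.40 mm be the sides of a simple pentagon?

No

For a pentagon, each side must be shorter than the sum of the others.
Here the longest side is 208.92, but the remaining 4 sides sum to only 206.31.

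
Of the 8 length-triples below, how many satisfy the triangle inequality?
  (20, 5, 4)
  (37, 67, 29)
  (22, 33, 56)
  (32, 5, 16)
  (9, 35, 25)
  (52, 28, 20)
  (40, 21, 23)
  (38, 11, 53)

(4,5,20): 4+5 ≤ 20 → not valid
(29,37,67): 29+37 ≤ 67 → not valid
(22,33,56): 22+33 ≤ 56 → not valid
(5,16,32): 5+16 ≤ 32 → not valid
(9,25,35): 9+25 ≤ 35 → not valid
(20,28,52): 20+28 ≤ 52 → not valid
(21,23,40): 21+23 > 40 → valid
(11,38,53): 11+38 ≤ 53 → not valid
1 of the 8 triples forms a triangle.

1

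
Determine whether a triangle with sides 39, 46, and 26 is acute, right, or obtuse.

acute

Compare the square of the longest side to the sum of squares of the other two: 26² + 39² = 2197 > 2116 = 46².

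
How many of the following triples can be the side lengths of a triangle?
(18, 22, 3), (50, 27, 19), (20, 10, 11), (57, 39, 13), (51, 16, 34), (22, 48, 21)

1

(3,18,22): 3+18 ≤ 22 → not valid
(19,27,50): 19+27 ≤ 50 → not valid
(10,11,20): 10+11 > 20 → valid
(13,39,57): 13+39 ≤ 57 → not valid
(16,34,51): 16+34 ≤ 51 → not valid
(21,22,48): 21+22 ≤ 48 → not valid
1 of the 6 triples forms a triangle.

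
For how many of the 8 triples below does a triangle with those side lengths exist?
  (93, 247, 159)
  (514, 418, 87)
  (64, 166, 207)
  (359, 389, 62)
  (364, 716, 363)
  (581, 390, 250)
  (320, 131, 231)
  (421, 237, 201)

7

(93,159,247): 93+159 > 247 → valid
(87,418,514): 87+418 ≤ 514 → not valid
(64,166,207): 64+166 > 207 → valid
(62,359,389): 62+359 > 389 → valid
(363,364,716): 363+364 > 716 → valid
(250,390,581): 250+390 > 581 → valid
(131,231,320): 131+231 > 320 → valid
(201,237,421): 201+237 > 421 → valid
7 of the 8 triples form a triangle.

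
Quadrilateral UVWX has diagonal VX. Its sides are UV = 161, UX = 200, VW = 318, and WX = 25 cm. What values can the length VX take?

From triangle UVX: |161 − 200| < VX < 161 + 200, i.e. 39 < VX < 361.
From triangle WVX: 293 < VX < 343.
Both must hold, so VX lies in the intersection.

293 < VX < 343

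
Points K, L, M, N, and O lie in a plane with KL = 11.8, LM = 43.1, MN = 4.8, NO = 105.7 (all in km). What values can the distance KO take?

46.0 ≤ KO ≤ 165.4 km

The maximum is all hops collinear in one direction: 11.8 + 43.1 + 4.8 + 105.7 = 165.4.
The longest hop is 105.7; the others sum to 59.7. Folding the others back against it leaves at least 105.7 − 59.7 = 46.0.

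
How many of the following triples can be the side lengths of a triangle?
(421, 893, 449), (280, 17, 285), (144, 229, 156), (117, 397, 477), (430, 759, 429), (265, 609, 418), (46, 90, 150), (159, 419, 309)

6

(421,449,893): 421+449 ≤ 893 → not valid
(17,280,285): 17+280 > 285 → valid
(144,156,229): 144+156 > 229 → valid
(117,397,477): 117+397 > 477 → valid
(429,430,759): 429+430 > 759 → valid
(265,418,609): 265+418 > 609 → valid
(46,90,150): 46+90 ≤ 150 → not valid
(159,309,419): 159+309 > 419 → valid
6 of the 8 triples form a triangle.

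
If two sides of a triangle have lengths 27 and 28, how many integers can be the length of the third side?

The third side lies in the open interval (1, 55).
Integers from 2 to 54 inclusive: 54 − 2 + 1 = 53.

53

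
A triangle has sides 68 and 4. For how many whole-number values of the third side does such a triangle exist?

The third side lies in the open interval (64, 72).
Integers from 65 to 71 inclusive: 71 − 65 + 1 = 7.

7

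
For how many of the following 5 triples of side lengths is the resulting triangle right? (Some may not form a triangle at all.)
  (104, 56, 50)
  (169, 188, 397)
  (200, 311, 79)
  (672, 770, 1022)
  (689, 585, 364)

2

(104,56,50): 50²+56² = 5636 < 10816 = 104² → obtuse
(169,188,397): 169+188 ≤ 397, not a triangle
(200,311,79): 79+200 ≤ 311, not a triangle
(672,770,1022): 672²+770² = 1044484 = 1022² → right
(689,585,364): 364²+585² = 474721 = 689² → right
2 of the 5 are right.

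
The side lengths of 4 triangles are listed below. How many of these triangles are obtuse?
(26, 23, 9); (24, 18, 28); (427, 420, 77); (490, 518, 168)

(26,23,9): 9²+23² = 610 < 676 = 26² → obtuse
(24,18,28): 18²+24² = 900 > 784 = 28² → acute
(427,420,77): 77²+420² = 182329 = 427² → right
(490,518,168): 168²+490² = 268324 = 518² → right
1 of the 4 is obtuse.

1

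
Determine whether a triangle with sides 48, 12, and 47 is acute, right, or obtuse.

acute

Compare the square of the longest side to the sum of squares of the other two: 12² + 47² = 2353 > 2304 = 48².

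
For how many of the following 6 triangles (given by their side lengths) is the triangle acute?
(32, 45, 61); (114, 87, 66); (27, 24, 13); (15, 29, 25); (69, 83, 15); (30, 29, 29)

3

(32,45,61): 32²+45² = 3049 < 3721 = 61² → obtuse
(114,87,66): 66²+87² = 11925 < 12996 = 114² → obtuse
(27,24,13): 13²+24² = 745 > 729 = 27² → acute
(15,29,25): 15²+25² = 850 > 841 = 29² → acute
(69,83,15): 15²+69² = 4986 < 6889 = 83² → obtuse
(30,29,29): 29²+29² = 1682 > 900 = 30² → acute
3 of the 6 are acute.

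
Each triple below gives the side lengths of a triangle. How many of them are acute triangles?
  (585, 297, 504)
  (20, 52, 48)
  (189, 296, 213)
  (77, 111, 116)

1

(585,297,504): 297²+504² = 342225 = 585² → right
(20,52,48): 20²+48² = 2704 = 52² → right
(189,296,213): 189²+213² = 81090 < 87616 = 296² → obtuse
(77,111,116): 77²+111² = 18250 > 13456 = 116² → acute
1 of the 4 is acute.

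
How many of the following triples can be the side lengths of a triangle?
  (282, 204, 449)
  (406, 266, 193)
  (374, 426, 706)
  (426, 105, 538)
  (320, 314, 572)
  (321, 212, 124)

(204,282,449): 204+282 > 449 → valid
(193,266,406): 193+266 > 406 → valid
(374,426,706): 374+426 > 706 → valid
(105,426,538): 105+426 ≤ 538 → not valid
(314,320,572): 314+320 > 572 → valid
(124,212,321): 124+212 > 321 → valid
5 of the 6 triples form a triangle.

5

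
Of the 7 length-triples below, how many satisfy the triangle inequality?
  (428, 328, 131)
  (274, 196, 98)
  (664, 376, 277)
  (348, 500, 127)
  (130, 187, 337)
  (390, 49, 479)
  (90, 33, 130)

(131,328,428): 131+328 > 428 → valid
(98,196,274): 98+196 > 274 → valid
(277,376,664): 277+376 ≤ 664 → not valid
(127,348,500): 127+348 ≤ 500 → not valid
(130,187,337): 130+187 ≤ 337 → not valid
(49,390,479): 49+390 ≤ 479 → not valid
(33,90,130): 33+90 ≤ 130 → not valid
2 of the 7 triples form a triangle.

2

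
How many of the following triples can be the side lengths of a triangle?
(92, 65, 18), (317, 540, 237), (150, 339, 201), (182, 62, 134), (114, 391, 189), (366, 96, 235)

3

(18,65,92): 18+65 ≤ 92 → not valid
(237,317,540): 237+317 > 540 → valid
(150,201,339): 150+201 > 339 → valid
(62,134,182): 62+134 > 182 → valid
(114,189,391): 114+189 ≤ 391 → not valid
(96,235,366): 96+235 ≤ 366 → not valid
3 of the 6 triples form a triangle.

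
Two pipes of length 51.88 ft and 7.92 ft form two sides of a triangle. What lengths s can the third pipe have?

By the triangle inequality, s must be less than 51.88 + 7.92 = 59.80 and greater than |51.88 − 7.92| = 43.96.

43.96 < s < 59.80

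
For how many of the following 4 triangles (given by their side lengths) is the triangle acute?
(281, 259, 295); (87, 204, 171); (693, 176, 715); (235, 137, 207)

(281,259,295): 259²+281² = 146042 > 87025 = 295² → acute
(87,204,171): 87²+171² = 36810 < 41616 = 204² → obtuse
(693,176,715): 176²+693² = 511225 = 715² → right
(235,137,207): 137²+207² = 61618 > 55225 = 235² → acute
2 of the 4 are acute.

2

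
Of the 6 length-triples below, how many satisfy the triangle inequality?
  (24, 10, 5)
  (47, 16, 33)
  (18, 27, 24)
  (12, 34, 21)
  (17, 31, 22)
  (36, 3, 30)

(5,10,24): 5+10 ≤ 24 → not valid
(16,33,47): 16+33 > 47 → valid
(18,24,27): 18+24 > 27 → valid
(12,21,34): 12+21 ≤ 34 → not valid
(17,22,31): 17+22 > 31 → valid
(3,30,36): 3+30 ≤ 36 → not valid
3 of the 6 triples form a triangle.

3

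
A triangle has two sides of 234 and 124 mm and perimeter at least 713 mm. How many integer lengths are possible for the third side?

Triangle inequality: 110 < x < 358. Perimeter ≥ 713 gives x ≥ 713 − 234 − 124 = 355.
So 355 ≤ x < 358; integers 355 through 357: 3 values.

3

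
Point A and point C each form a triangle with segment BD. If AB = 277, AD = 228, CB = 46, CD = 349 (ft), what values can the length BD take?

From triangle ABD: |277 − 228| < BD < 277 + 228, i.e. 49 < BD < 505.
From triangle CBD: 303 < BD < 395.
Both must hold, so BD lies in the intersection.

303 < BD < 395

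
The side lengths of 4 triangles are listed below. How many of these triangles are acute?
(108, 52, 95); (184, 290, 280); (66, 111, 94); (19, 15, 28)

3

(108,52,95): 52²+95² = 11729 > 11664 = 108² → acute
(184,290,280): 184²+280² = 112256 > 84100 = 290² → acute
(66,111,94): 66²+94² = 13192 > 12321 = 111² → acute
(19,15,28): 15²+19² = 586 < 784 = 28² → obtuse
3 of the 4 are acute.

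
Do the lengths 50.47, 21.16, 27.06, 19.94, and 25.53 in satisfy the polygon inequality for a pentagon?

Yes

A pentagon exists iff every side is shorter than the sum of the others — equivalently, the longest side is less than the sum of the rest.
Longest side 50.47 < 93.69 (sum of the remaining 4), so yes.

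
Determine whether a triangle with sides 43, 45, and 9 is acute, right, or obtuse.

obtuse

Compare the square of the longest side to the sum of squares of the other two: 9² + 43² = 1930 < 2025 = 45².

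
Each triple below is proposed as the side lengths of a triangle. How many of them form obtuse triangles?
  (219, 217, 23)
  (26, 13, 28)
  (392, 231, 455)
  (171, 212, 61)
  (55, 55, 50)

2

(219,217,23): 23²+217² = 47618 < 47961 = 219² → obtuse
(26,13,28): 13²+26² = 845 > 784 = 28² → acute
(392,231,455): 231²+392² = 207025 = 455² → right
(171,212,61): 61²+171² = 32962 < 44944 = 212² → obtuse
(55,55,50): 50²+55² = 5525 > 3025 = 55² → acute
2 of the 5 are obtuse.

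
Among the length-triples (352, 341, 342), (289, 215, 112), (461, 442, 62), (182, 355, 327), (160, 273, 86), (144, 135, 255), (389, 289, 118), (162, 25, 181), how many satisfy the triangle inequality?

7

(341,342,352): 341+342 > 352 → valid
(112,215,289): 112+215 > 289 → valid
(62,442,461): 62+442 > 461 → valid
(182,327,355): 182+327 > 355 → valid
(86,160,273): 86+160 ≤ 273 → not valid
(135,144,255): 135+144 > 255 → valid
(118,289,389): 118+289 > 389 → valid
(25,162,181): 25+162 > 181 → valid
7 of the 8 triples form a triangle.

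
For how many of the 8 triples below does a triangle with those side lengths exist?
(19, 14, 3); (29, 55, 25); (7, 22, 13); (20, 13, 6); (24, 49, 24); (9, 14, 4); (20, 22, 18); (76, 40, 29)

(3,14,19): 3+14 ≤ 19 → not valid
(25,29,55): 25+29 ≤ 55 → not valid
(7,13,22): 7+13 ≤ 22 → not valid
(6,13,20): 6+13 ≤ 20 → not valid
(24,24,49): 24+24 ≤ 49 → not valid
(4,9,14): 4+9 ≤ 14 → not valid
(18,20,22): 18+20 > 22 → valid
(29,40,76): 29+40 ≤ 76 → not valid
1 of the 8 triples forms a triangle.

1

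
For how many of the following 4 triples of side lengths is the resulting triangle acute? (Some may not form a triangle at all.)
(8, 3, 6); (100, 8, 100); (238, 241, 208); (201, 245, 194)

3

(8,3,6): 3²+6² = 45 < 64 = 8² → obtuse
(100,8,100): 8²+100² = 10064 > 10000 = 100² → acute
(238,241,208): 208²+238² = 99908 > 58081 = 241² → acute
(201,245,194): 194²+201² = 78037 > 60025 = 245² → acute
3 of the 4 are acute.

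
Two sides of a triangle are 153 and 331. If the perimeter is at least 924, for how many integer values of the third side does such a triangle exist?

44

Triangle inequality: 178 < x < 484. Perimeter ≥ 924 gives x ≥ 924 − 153 − 331 = 440.
So 440 ≤ x < 484; integers 440 through 483: 44 values.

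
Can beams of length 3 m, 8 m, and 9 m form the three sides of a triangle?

Yes

The longest side is 9, and the other two sum to 11.
Since 11 > 9, the triangle inequality holds.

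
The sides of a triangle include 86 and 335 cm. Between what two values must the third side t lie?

249 < t < 421

By the triangle inequality, t must be less than 86 + 335 = 421 and greater than |86 − 335| = 249.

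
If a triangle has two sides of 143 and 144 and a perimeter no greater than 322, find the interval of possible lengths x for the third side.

1 < x ≤ 35

Triangle inequality alone gives 1 < x < 287.
The perimeter condition gives x ≤ 322 − 143 − 144 = 35.
Intersecting the two: 1 < x ≤ 35.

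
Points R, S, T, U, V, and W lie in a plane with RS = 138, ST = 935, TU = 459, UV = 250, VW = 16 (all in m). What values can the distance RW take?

72 ≤ RW ≤ 1798 m

The maximum is all hops collinear in one direction: 138 + 935 + 459 + 250 + 16 = 1798.
The longest hop is 935; the others sum to 863. Folding the others back against it leaves at least 935 − 863 = 72.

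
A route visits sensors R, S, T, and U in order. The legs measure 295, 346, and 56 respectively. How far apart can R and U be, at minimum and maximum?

0 ≤ RU ≤ 697

The maximum is all hops collinear in one direction: 295 + 346 + 56 = 697.
The longest hop is 346; the others sum to 351. Since 346 ≤ 351, the path can fold back on itself completely, so the minimum distance is 0.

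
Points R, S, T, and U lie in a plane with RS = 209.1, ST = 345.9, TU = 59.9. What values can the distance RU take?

The maximum is all hops collinear in one direction: 209.1 + 345.9 + 59.9 = 614.9.
The longest hop is 345.9; the others sum to 269.0. Folding the others back against it leaves at least 345.9 − 269.0 = 76.9.

76.9 ≤ RU ≤ 614.9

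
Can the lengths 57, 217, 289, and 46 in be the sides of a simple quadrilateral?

A quadrilateral exists iff every side is shorter than the sum of the others — equivalently, the longest side is less than the sum of the rest.
Longest side 289 < 320 (sum of the remaining 3), so yes.

Yes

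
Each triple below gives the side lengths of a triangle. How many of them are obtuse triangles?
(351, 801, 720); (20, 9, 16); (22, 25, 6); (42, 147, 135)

(351,801,720): 351²+720² = 641601 = 801² → right
(20,9,16): 9²+16² = 337 < 400 = 20² → obtuse
(22,25,6): 6²+22² = 520 < 625 = 25² → obtuse
(42,147,135): 42²+135² = 19989 < 21609 = 147² → obtuse
3 of the 4 are obtuse.

3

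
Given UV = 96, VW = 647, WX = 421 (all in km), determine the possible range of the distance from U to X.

130 ≤ UX ≤ 1164 km

The maximum is all hops collinear in one direction: 96 + 647 + 421 = 1164.
The longest hop is 647; the others sum to 517. Folding the others back against it leaves at least 647 − 517 = 130.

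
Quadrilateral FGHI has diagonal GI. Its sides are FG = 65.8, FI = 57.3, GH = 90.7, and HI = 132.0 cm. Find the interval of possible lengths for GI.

41.3 < GI < 123.1

From triangle FGI: |65.8 − 57.3| < GI < 65.8 + 57.3, i.e. 8.5 < GI < 123.1.
From triangle HGI: 41.3 < GI < 222.7.
Both must hold, so GI lies in the intersection.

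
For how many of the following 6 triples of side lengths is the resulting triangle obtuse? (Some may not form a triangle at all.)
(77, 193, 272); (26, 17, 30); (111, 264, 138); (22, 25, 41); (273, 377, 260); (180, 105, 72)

(77,193,272): 77+193 ≤ 272, not a triangle
(26,17,30): 17²+26² = 965 > 900 = 30² → acute
(111,264,138): 111+138 ≤ 264, not a triangle
(22,25,41): 22²+25² = 1109 < 1681 = 41² → obtuse
(273,377,260): 260²+273² = 142129 = 377² → right
(180,105,72): 72+105 ≤ 180, not a triangle
1 of the 6 is obtuse.

1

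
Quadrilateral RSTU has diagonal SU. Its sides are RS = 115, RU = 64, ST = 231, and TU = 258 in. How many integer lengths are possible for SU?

127

From triangle RSU: 51 < SU < 179.
From triangle TSU: 27 < SU < 489.
Intersection: 51 < SU < 179, so integers 52 through 178: 127 values.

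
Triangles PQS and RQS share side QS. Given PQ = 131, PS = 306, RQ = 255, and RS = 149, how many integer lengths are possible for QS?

From triangle PQS: 175 < QS < 437.
From triangle RQS: 106 < QS < 404.
Intersection: 175 < QS < 404, so integers 176 through 403: 228 values.

228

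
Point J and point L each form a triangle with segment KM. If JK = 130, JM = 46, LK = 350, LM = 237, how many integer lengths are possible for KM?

From triangle JKM: 84 < KM < 176.
From triangle LKM: 113 < KM < 587.
Intersection: 113 < KM < 176, so integers 114 through 175: 62 values.

62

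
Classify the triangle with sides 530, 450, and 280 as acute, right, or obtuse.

Compare the square of the longest side to the sum of squares of the other two: 280² + 450² = 280900 = 530².

right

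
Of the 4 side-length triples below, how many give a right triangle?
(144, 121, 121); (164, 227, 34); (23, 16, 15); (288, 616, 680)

1

(144,121,121): 121²+121² = 29282 > 20736 = 144² → acute
(164,227,34): 34+164 ≤ 227, not a triangle
(23,16,15): 15²+16² = 481 < 529 = 23² → obtuse
(288,616,680): 288²+616² = 462400 = 680² → right
1 of the 4 is right.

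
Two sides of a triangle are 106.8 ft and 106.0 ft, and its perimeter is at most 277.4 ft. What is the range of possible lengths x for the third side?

0.8 < x ≤ 64.6

Triangle inequality alone gives 0.8 < x < 212.8.
The perimeter condition gives x ≤ 277.4 − 106.8 − 106.0 = 64.6.
Intersecting the two: 0.8 < x ≤ 64.6.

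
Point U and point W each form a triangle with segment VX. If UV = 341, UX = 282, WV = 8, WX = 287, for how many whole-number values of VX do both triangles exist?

From triangle UVX: 59 < VX < 623.
From triangle WVX: 279 < VX < 295.
Intersection: 279 < VX < 295, so integers 280 through 294: 15 values.

15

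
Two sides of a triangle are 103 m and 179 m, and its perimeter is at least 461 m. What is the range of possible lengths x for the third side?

179 ≤ x < 282

Triangle inequality alone gives 76 < x < 282.
The perimeter condition gives x ≥ 461 − 103 − 179 = 179.
Intersecting the two: 179 ≤ x < 282.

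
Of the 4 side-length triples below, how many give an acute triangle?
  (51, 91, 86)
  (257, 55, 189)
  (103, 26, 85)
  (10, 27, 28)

2

(51,91,86): 51²+86² = 9997 > 8281 = 91² → acute
(257,55,189): 55+189 ≤ 257, not a triangle
(103,26,85): 26²+85² = 7901 < 10609 = 103² → obtuse
(10,27,28): 10²+27² = 829 > 784 = 28² → acute
2 of the 4 are acute.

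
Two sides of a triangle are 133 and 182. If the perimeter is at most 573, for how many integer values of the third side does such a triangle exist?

209

Triangle inequality: 49 < x < 315. Perimeter ≤ 573 gives x ≤ 573 − 133 − 182 = 258.
So 49 < x ≤ 258; integers 50 through 258: 209 values.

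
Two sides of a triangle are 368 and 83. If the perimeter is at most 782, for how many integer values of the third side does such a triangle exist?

Triangle inequality: 285 < x < 451. Perimeter ≤ 782 gives x ≤ 782 − 368 − 83 = 331.
So 285 < x ≤ 331; integers 286 through 331: 46 values.

46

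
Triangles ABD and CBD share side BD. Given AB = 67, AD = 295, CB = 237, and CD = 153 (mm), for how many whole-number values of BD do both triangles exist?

From triangle ABD: 228 < BD < 362.
From triangle CBD: 84 < BD < 390.
Intersection: 228 < BD < 362, so integers 229 through 361: 133 values.

133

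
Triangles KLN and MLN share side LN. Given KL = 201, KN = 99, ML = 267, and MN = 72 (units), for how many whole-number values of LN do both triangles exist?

From triangle KLN: 102 < LN < 300.
From triangle MLN: 195 < LN < 339.
Intersection: 195 < LN < 300, so integers 196 through 299: 104 values.

104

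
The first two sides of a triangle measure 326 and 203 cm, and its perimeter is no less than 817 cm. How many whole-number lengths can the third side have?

241

Triangle inequality: 123 < x < 529. Perimeter ≥ 817 gives x ≥ 817 − 326 − 203 = 288.
So 288 ≤ x < 529; integers 288 through 528: 241 values.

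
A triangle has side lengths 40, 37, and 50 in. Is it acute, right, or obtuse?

Compare the square of the longest side to the sum of squares of the other two: 37² + 40² = 2969 > 2500 = 50².

acute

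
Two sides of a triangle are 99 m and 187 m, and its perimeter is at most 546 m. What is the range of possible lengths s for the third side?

88 < s ≤ 260

Triangle inequality alone gives 88 < s < 286.
The perimeter condition gives s ≤ 546 − 99 − 187 = 260.
Intersecting the two: 88 < s ≤ 260.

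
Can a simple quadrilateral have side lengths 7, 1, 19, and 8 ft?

For a quadrilateral, each side must be shorter than the sum of the others.
Here the longest side is 19, but the remaining 3 sides sum to only 16.

No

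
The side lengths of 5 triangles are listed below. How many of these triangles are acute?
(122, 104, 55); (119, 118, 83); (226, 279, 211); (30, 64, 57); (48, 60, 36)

(122,104,55): 55²+104² = 13841 < 14884 = 122² → obtuse
(119,118,83): 83²+118² = 20813 > 14161 = 119² → acute
(226,279,211): 211²+226² = 95597 > 77841 = 279² → acute
(30,64,57): 30²+57² = 4149 > 4096 = 64² → acute
(48,60,36): 36²+48² = 3600 = 60² → right
3 of the 5 are acute.

3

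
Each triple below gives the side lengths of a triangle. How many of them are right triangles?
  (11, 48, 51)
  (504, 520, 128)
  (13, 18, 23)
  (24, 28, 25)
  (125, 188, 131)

(11,48,51): 11²+48² = 2425 < 2601 = 51² → obtuse
(504,520,128): 128²+504² = 270400 = 520² → right
(13,18,23): 13²+18² = 493 < 529 = 23² → obtuse
(24,28,25): 24²+25² = 1201 > 784 = 28² → acute
(125,188,131): 125²+131² = 32786 < 35344 = 188² → obtuse
1 of the 5 is right.

1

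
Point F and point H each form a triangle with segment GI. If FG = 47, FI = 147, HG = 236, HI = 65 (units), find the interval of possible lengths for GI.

From triangle FGI: |47 − 147| < GI < 47 + 147, i.e. 100 < GI < 194.
From triangle HGI: 171 < GI < 301.
Both must hold, so GI lies in the intersection.

171 < GI < 194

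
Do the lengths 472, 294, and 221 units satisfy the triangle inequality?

Yes

The longest side is 472, and the other two sum to 515.
Since 515 > 472, the triangle inequality holds.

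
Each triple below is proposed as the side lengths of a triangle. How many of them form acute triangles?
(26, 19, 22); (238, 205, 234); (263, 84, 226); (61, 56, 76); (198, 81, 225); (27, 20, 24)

4

(26,19,22): 19²+22² = 845 > 676 = 26² → acute
(238,205,234): 205²+234² = 96781 > 56644 = 238² → acute
(263,84,226): 84²+226² = 58132 < 69169 = 263² → obtuse
(61,56,76): 56²+61² = 6857 > 5776 = 76² → acute
(198,81,225): 81²+198² = 45765 < 50625 = 225² → obtuse
(27,20,24): 20²+24² = 976 > 729 = 27² → acute
4 of the 6 are acute.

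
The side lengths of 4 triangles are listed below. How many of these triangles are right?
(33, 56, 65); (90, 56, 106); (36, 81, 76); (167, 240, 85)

2

(33,56,65): 33²+56² = 4225 = 65² → right
(90,56,106): 56²+90² = 11236 = 106² → right
(36,81,76): 36²+76² = 7072 > 6561 = 81² → acute
(167,240,85): 85²+167² = 35114 < 57600 = 240² → obtuse
2 of the 4 are right.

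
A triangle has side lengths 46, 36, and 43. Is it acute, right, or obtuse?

Compare the square of the longest side to the sum of squares of the other two: 36² + 43² = 3145 > 2116 = 46².

acute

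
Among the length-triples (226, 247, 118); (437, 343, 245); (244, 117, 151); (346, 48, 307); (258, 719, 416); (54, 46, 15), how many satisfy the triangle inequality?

5

(118,226,247): 118+226 > 247 → valid
(245,343,437): 245+343 > 437 → valid
(117,151,244): 117+151 > 244 → valid
(48,307,346): 48+307 > 346 → valid
(258,416,719): 258+416 ≤ 719 → not valid
(15,46,54): 15+46 > 54 → valid
5 of the 6 triples form a triangle.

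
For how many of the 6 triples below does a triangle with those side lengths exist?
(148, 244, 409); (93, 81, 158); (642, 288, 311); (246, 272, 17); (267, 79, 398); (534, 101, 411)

(148,244,409): 148+244 ≤ 409 → not valid
(81,93,158): 81+93 > 158 → valid
(288,311,642): 288+311 ≤ 642 → not valid
(17,246,272): 17+246 ≤ 272 → not valid
(79,267,398): 79+267 ≤ 398 → not valid
(101,411,534): 101+411 ≤ 534 → not valid
1 of the 6 triples forms a triangle.

1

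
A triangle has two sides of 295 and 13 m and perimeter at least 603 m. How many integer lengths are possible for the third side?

Triangle inequality: 282 < x < 308. Perimeter ≥ 603 gives x ≥ 603 − 295 − 13 = 295.
So 295 ≤ x < 308; integers 295 through 307: 13 values.

13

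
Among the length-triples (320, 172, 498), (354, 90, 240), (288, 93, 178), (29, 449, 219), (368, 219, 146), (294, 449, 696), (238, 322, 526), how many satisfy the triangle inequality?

2

(172,320,498): 172+320 ≤ 498 → not valid
(90,240,354): 90+240 ≤ 354 → not valid
(93,178,288): 93+178 ≤ 288 → not valid
(29,219,449): 29+219 ≤ 449 → not valid
(146,219,368): 146+219 ≤ 368 → not valid
(294,449,696): 294+449 > 696 → valid
(238,322,526): 238+322 > 526 → valid
2 of the 7 triples form a triangle.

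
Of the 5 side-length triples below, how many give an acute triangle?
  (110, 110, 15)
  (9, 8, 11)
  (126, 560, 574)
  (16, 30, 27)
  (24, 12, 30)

3

(110,110,15): 15²+110² = 12325 > 12100 = 110² → acute
(9,8,11): 8²+9² = 145 > 121 = 11² → acute
(126,560,574): 126²+560² = 329476 = 574² → right
(16,30,27): 16²+27² = 985 > 900 = 30² → acute
(24,12,30): 12²+24² = 720 < 900 = 30² → obtuse
3 of the 5 are acute.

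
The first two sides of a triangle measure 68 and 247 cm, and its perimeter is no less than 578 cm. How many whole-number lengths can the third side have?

52

Triangle inequality: 179 < x < 315. Perimeter ≥ 578 gives x ≥ 578 − 68 − 247 = 263.
So 263 ≤ x < 315; integers 263 through 314: 52 values.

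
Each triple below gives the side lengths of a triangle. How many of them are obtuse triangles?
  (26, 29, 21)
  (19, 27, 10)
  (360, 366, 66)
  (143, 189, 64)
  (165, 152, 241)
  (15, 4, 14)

4

(26,29,21): 21²+26² = 1117 > 841 = 29² → acute
(19,27,10): 10²+19² = 461 < 729 = 27² → obtuse
(360,366,66): 66²+360² = 133956 = 366² → right
(143,189,64): 64²+143² = 24545 < 35721 = 189² → obtuse
(165,152,241): 152²+165² = 50329 < 58081 = 241² → obtuse
(15,4,14): 4²+14² = 212 < 225 = 15² → obtuse
4 of the 6 are obtuse.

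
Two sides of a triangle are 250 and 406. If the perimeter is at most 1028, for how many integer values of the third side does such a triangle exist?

216

Triangle inequality: 156 < x < 656. Perimeter ≤ 1028 gives x ≤ 1028 − 250 − 406 = 372.
So 156 < x ≤ 372; integers 157 through 372: 216 values.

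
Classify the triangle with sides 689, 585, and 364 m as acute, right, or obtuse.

right

Compare the square of the longest side to the sum of squares of the other two: 364² + 585² = 474721 = 689².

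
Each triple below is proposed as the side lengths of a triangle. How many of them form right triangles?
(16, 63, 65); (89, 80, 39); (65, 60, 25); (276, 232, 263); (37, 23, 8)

(16,63,65): 16²+63² = 4225 = 65² → right
(89,80,39): 39²+80² = 7921 = 89² → right
(65,60,25): 25²+60² = 4225 = 65² → right
(276,232,263): 232²+263² = 122993 > 76176 = 276² → acute
(37,23,8): 8+23 ≤ 37, not a triangle
3 of the 5 are right.

3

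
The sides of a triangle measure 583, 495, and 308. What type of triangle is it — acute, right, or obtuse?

Compare the square of the longest side to the sum of squares of the other two: 308² + 495² = 339889 = 583².

right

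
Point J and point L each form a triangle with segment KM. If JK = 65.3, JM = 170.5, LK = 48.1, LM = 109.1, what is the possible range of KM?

From triangle JKM: |65.3 − 170.5| < KM < 65.3 + 170.5, i.e. 105.2 < KM < 235.8.
From triangle LKM: 61.0 < KM < 157.2.
Both must hold, so KM lies in the intersection.

105.2 < KM < 157.2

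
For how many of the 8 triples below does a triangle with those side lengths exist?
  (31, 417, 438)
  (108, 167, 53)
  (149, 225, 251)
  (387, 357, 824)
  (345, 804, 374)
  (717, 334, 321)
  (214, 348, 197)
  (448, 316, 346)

4

(31,417,438): 31+417 > 438 → valid
(53,108,167): 53+108 ≤ 167 → not valid
(149,225,251): 149+225 > 251 → valid
(357,387,824): 357+387 ≤ 824 → not valid
(345,374,804): 345+374 ≤ 804 → not valid
(321,334,717): 321+334 ≤ 717 → not valid
(197,214,348): 197+214 > 348 → valid
(316,346,448): 316+346 > 448 → valid
4 of the 8 triples form a triangle.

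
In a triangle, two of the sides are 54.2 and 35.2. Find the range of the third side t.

19.0 < t < 89.4

By the triangle inequality, t must be less than 54.2 + 35.2 = 89.4 and greater than |54.2 − 35.2| = 19.0.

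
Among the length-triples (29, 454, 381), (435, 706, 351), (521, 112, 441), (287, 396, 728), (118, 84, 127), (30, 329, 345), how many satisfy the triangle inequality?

4

(29,381,454): 29+381 ≤ 454 → not valid
(351,435,706): 351+435 > 706 → valid
(112,441,521): 112+441 > 521 → valid
(287,396,728): 287+396 ≤ 728 → not valid
(84,118,127): 84+118 > 127 → valid
(30,329,345): 30+329 > 345 → valid
4 of the 6 triples form a triangle.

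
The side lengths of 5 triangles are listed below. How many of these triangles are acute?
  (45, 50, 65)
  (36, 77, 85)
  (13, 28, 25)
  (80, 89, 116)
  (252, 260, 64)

3

(45,50,65): 45²+50² = 4525 > 4225 = 65² → acute
(36,77,85): 36²+77² = 7225 = 85² → right
(13,28,25): 13²+25² = 794 > 784 = 28² → acute
(80,89,116): 80²+89² = 14321 > 13456 = 116² → acute
(252,260,64): 64²+252² = 67600 = 260² → right
3 of the 5 are acute.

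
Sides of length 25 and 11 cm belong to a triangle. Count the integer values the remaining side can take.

The third side lies in the open interval (14, 36).
Integers from 15 to 35 inclusive: 35 − 15 + 1 = 21.

21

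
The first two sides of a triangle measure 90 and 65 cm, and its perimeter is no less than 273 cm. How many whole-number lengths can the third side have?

37

Triangle inequality: 25 < x < 155. Perimeter ≥ 273 gives x ≥ 273 − 90 − 65 = 118.
So 118 ≤ x < 155; integers 118 through 154: 37 values.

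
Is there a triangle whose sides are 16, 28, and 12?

No

The two shorter sides sum to 28, exactly equal to the longest side 28.
That gives only a degenerate (flat) triangle — the inequality must be strict.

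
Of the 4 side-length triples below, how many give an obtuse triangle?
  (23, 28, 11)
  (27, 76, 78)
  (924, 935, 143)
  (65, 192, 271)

(23,28,11): 11²+23² = 650 < 784 = 28² → obtuse
(27,76,78): 27²+76² = 6505 > 6084 = 78² → acute
(924,935,143): 143²+924² = 874225 = 935² → right
(65,192,271): 65+192 ≤ 271, not a triangle
1 of the 4 is obtuse.

1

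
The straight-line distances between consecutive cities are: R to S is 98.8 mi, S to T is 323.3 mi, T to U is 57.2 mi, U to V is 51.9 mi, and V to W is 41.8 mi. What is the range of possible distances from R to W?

73.6 ≤ RW ≤ 573.0 mi

The maximum is all hops collinear in one direction: 98.8 + 323.3 + 57.2 + 51.9 + 41.8 = 573.0.
The longest hop is 323.3; the others sum to 249.7. Folding the others back against it leaves at least 323.3 − 249.7 = 73.6.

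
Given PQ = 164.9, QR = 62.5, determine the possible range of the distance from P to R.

102.4 ≤ PR ≤ 227.4

By the triangle inequality, |164.9 − 62.5| ≤ PR ≤ 164.9 + 62.5.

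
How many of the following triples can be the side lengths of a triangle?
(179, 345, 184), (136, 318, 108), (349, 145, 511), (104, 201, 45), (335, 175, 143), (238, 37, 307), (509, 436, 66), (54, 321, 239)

(179,184,345): 179+184 > 345 → valid
(108,136,318): 108+136 ≤ 318 → not valid
(145,349,511): 145+349 ≤ 511 → not valid
(45,104,201): 45+104 ≤ 201 → not valid
(143,175,335): 143+175 ≤ 335 → not valid
(37,238,307): 37+238 ≤ 307 → not valid
(66,436,509): 66+436 ≤ 509 → not valid
(54,239,321): 54+239 ≤ 321 → not valid
1 of the 8 triples forms a triangle.

1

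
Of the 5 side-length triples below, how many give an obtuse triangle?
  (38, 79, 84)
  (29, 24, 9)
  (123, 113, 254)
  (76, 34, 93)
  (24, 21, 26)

(38,79,84): 38²+79² = 7685 > 7056 = 84² → acute
(29,24,9): 9²+24² = 657 < 841 = 29² → obtuse
(123,113,254): 113+123 ≤ 254, not a triangle
(76,34,93): 34²+76² = 6932 < 8649 = 93² → obtuse
(24,21,26): 21²+24² = 1017 > 676 = 26² → acute
2 of the 5 are obtuse.

2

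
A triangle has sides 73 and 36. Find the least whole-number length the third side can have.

The third side must be strictly greater than |73 − 36| = 37.
The smallest integer above 37 is 38.

38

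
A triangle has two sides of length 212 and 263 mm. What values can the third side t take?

51 < t < 475 (mm)

By the triangle inequality, t must be less than 212 + 263 = 475 and greater than |212 − 263| = 51.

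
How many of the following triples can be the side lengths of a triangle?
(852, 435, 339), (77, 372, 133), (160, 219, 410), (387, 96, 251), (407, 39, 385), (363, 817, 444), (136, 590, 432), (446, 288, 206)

2

(339,435,852): 339+435 ≤ 852 → not valid
(77,133,372): 77+133 ≤ 372 → not valid
(160,219,410): 160+219 ≤ 410 → not valid
(96,251,387): 96+251 ≤ 387 → not valid
(39,385,407): 39+385 > 407 → valid
(363,444,817): 363+444 ≤ 817 → not valid
(136,432,590): 136+432 ≤ 590 → not valid
(206,288,446): 206+288 > 446 → valid
2 of the 8 triples form a triangle.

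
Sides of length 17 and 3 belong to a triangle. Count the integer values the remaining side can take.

The third side lies in the open interval (14, 20).
Integers from 15 to 19 inclusive: 19 − 15 + 1 = 5.

5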